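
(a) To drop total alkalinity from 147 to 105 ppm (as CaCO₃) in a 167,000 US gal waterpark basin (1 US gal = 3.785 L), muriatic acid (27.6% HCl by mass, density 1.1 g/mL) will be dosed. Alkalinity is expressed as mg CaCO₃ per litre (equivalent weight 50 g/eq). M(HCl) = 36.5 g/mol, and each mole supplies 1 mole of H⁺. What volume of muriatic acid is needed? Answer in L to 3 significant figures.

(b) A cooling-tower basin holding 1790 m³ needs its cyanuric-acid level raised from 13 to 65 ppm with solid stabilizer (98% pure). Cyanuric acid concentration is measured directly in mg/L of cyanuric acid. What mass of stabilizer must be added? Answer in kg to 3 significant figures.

(a) Volume: 167,000 US gal × 3.785 L/gal = 632,095 L.
(a) Alkalinity to neutralize: (147 − 105) = 42 mg/L as CaCO₃ × 632,095 L = 26,550 g as CaCO₃.
(a) Equivalents of H⁺ required: 26,550 ÷ 50 g/eq = 531 eq = 531 mol HCl.
(a) Mass of HCl: 531 × 36.5 = 19,380 g.
(a) Mass of 27.6% solution: 19,380 / 0.276 = 70,220 g.
(a) Volume: 70,220 g ÷ 1.1 g/mL = 63,830 mL.

(b) Volume: 1790 m³ = 1,790,000 L.
(b) CYA to add: (65 − 13) = 52 mg/L × 1,790,000 L = 93,080 g cyanuric acid.
(b) At 98% purity: 93,080 / 0.98 = 94,980 g product.

(a) 63.8 L; (b) 95.0 kg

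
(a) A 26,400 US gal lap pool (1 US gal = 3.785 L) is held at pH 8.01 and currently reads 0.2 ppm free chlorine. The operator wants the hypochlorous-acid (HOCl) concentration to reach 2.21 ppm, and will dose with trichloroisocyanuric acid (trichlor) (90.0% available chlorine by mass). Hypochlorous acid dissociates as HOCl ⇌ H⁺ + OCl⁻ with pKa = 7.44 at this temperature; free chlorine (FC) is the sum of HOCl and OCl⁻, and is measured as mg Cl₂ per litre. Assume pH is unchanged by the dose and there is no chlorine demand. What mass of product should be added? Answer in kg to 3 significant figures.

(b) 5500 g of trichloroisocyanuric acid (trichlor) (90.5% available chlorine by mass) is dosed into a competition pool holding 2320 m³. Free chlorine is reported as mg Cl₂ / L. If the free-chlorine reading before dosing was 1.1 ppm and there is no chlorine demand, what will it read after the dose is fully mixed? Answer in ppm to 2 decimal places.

(a) 1.13 kg; (b) 3.25 ppm

(a) Volume: 26,400 US gal × 3.785 L/gal = 99,924 L.
(a) [OCl⁻]/[HOCl] = 10^(pH − pKa) = 10^(8.01 − 7.44) = 3.715; fraction as HOCl = 1/(1 + 3.715) = 0.2121.
(a) Free chlorine required for 2.21 ppm HOCl: 2.21 / 0.2121 = 10.42 ppm.
(a) FC to add: 10.42 − 0.2 = 10.22 mg/L as Cl₂.
(a) Cl₂ equivalent: 10.22 mg/L × 99,924 L = 1021 g.
(a) Product at 90.0% available Cl: 1021 / 0.9 = 1135 g.

(b) Volume: 2320 m³ = 2,320,000 L.
(b) Available chlorine delivered: 5500 g × 0.905 = 4978 g as Cl₂.
(b) Concentration rise: 4978 g / 2,320,000 L = 2.145 mg/L = 2.15 ppm.
(b) Final FC: 1.1 + 2.15 = 3.25 ppm.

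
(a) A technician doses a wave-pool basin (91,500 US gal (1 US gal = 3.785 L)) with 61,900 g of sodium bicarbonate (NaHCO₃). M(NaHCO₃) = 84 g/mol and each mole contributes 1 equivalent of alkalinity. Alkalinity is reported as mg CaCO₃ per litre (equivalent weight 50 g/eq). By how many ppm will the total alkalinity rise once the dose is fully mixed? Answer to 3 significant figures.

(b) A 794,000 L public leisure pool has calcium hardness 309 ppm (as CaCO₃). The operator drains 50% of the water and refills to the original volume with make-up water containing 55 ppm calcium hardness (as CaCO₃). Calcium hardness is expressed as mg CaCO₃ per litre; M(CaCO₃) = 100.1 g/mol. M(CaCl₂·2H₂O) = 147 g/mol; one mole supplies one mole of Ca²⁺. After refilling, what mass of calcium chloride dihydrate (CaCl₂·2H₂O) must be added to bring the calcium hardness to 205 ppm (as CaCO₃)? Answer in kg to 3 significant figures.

(a) 106 ppm; (b) 26.8 kg

(a) Volume: 91,500 US gal × 3.785 L/gal = 346,328 L.
(a) Moles of NaHCO₃: 61,900 g ÷ 84 g/mol = 736.9 mol → 736.9 eq of alkalinity.
(a) As CaCO₃: 736.9 eq × 50 g/eq = 36,850 g.
(a) Rise: 36,850 g / 346,328 L × 1000 = 106.4 mg/L.

(b) After draining 50% and refilling: 309 × 0.50 + 55 × 0.50 = 182 ppm.
(b) Deficit to target: 205 − 182 = 23 mg/L.
(b) As CaCO₃: 23 mg/L × 794,000 L = 18,260 g; ÷ 100.1 = 182.4 mol Ca²⁺.
(b) Mass: 182.4 × 147 = 26,820 g.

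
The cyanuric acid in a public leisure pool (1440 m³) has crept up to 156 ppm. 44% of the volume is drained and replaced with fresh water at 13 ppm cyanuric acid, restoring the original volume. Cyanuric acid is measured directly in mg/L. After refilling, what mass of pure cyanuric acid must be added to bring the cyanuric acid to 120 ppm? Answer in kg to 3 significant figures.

Volume: 1440 m³ = 1,440,000 L.
After draining 44% and refilling: 156 × 0.56 + 13 × 0.44 = 93.08 ppm.
Deficit to target: 120 − 93.08 = 26.92 mg/L.
Mass: 26.92 mg/L × 1,440,000 L = 38,760 g cyanuric acid.

38.8 kg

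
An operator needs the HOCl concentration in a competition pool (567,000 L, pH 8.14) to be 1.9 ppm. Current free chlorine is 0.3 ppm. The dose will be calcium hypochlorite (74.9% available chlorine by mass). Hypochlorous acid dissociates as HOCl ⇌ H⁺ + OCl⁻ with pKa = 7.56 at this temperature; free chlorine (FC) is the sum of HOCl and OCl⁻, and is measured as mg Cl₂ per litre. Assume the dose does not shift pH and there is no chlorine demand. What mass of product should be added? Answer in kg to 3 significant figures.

6.68 kg

[OCl⁻]/[HOCl] = 10^(pH − pKa) = 10^(8.14 − 7.56) = 3.802; fraction as HOCl = 1/(1 + 3.802) = 0.2083.
Free chlorine required for 1.9 ppm HOCl: 1.9 / 0.2083 = 9.124 ppm.
FC to add: 9.124 − 0.3 = 8.824 mg/L as Cl₂.
Cl₂ equivalent: 8.824 mg/L × 567,000 L = 5003 g.
Product at 74.9% available Cl: 5003 / 0.749 = 6680 g.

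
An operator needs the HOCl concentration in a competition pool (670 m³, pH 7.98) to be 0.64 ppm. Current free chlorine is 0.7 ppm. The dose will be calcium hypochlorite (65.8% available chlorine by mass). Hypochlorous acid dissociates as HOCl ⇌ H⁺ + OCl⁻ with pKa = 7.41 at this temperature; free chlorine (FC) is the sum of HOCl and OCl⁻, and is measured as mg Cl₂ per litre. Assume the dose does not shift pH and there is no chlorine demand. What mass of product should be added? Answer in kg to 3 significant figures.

2.36 kg

Volume: 670 m³ = 670,000 L.
[OCl⁻]/[HOCl] = 10^(pH − pKa) = 10^(7.98 − 7.41) = 3.715; fraction as HOCl = 1/(1 + 3.715) = 0.2121.
Free chlorine required for 0.64 ppm HOCl: 0.64 / 0.2121 = 3.018 ppm.
FC to add: 3.018 − 0.7 = 2.318 mg/L as Cl₂.
Cl₂ equivalent: 2.318 mg/L × 670,000 L = 1553 g.
Product at 65.8% available Cl: 1553 / 0.658 = 2360 g.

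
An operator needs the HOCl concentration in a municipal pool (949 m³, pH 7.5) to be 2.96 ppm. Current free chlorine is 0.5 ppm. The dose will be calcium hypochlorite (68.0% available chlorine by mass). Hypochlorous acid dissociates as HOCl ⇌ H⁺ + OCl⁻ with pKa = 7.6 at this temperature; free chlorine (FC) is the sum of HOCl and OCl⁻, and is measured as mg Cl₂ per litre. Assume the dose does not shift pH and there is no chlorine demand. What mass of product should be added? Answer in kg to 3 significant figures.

6.71 kg

Volume: 949 m³ = 949,000 L.
[OCl⁻]/[HOCl] = 10^(pH − pKa) = 10^(7.5 − 7.6) = 0.7943; fraction as HOCl = 1/(1 + 0.7943) = 0.5573.
Free chlorine required for 2.96 ppm HOCl: 2.96 / 0.5573 = 5.311 ppm.
FC to add: 5.311 − 0.5 = 4.811 mg/L as Cl₂.
Cl₂ equivalent: 4.811 mg/L × 949,000 L = 4566 g.
Product at 68.0% available Cl: 4566 / 0.68 = 6714 g.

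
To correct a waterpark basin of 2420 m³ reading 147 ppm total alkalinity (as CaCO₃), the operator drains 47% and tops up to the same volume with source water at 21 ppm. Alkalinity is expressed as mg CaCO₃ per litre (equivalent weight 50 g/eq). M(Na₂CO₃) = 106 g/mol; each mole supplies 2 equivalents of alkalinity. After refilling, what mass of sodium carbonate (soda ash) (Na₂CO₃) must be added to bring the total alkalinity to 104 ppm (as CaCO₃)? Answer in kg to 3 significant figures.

Volume: 2420 m³ = 2,420,000 L.
After draining 47% and refilling: 147 × 0.53 + 21 × 0.47 = 87.78 ppm.
Deficit to target: 104 − 87.78 = 16.22 mg/L.
As CaCO₃: 16.22 mg/L × 2,420,000 L = 39,250 g; ÷ 50 g/eq ÷ 2 = 392.5 mol Na₂CO₃.
Mass: 392.5 × 106 = 41,610 g.

41.6 kg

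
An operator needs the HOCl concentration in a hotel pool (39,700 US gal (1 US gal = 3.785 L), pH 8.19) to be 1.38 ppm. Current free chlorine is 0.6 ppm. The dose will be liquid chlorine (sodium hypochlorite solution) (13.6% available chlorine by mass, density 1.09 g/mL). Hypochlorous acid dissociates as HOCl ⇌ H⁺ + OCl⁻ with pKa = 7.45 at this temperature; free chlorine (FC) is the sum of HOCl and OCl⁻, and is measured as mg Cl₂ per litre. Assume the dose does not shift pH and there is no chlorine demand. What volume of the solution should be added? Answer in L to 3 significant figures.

Volume: 39,700 US gal × 3.785 L/gal = 150,264 L.
[OCl⁻]/[HOCl] = 10^(pH − pKa) = 10^(8.19 − 7.45) = 5.495; fraction as HOCl = 1/(1 + 5.495) = 0.154.
Free chlorine required for 1.38 ppm HOCl: 1.38 / 0.154 = 8.964 ppm.
FC to add: 8.964 − 0.6 = 8.364 mg/L as Cl₂.
Cl₂ equivalent: 8.364 mg/L × 150,264 L = 1257 g.
Product at 13.6% available Cl: 1257 / 0.136 = 9241 g.
Volume: 9241 g ÷ 1.09 g/mL = 8478 mL.

8.48 L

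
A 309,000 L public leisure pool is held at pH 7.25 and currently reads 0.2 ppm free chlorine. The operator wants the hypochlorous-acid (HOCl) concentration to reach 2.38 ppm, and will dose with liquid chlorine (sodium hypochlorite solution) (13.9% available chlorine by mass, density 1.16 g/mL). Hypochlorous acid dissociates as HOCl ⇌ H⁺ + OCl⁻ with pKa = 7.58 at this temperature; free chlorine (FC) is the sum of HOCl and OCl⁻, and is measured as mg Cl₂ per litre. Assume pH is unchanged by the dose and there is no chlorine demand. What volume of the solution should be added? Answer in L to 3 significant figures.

6.31 L

[OCl⁻]/[HOCl] = 10^(pH − pKa) = 10^(7.25 − 7.58) = 0.4677; fraction as HOCl = 1/(1 + 0.4677) = 0.6813.
Free chlorine required for 2.38 ppm HOCl: 2.38 / 0.6813 = 3.493 ppm.
FC to add: 3.493 − 0.2 = 3.293 mg/L as Cl₂.
Cl₂ equivalent: 3.293 mg/L × 309,000 L = 1018 g.
Product at 13.9% available Cl: 1018 / 0.139 = 7321 g.
Volume: 7321 g ÷ 1.16 g/mL = 6311 mL.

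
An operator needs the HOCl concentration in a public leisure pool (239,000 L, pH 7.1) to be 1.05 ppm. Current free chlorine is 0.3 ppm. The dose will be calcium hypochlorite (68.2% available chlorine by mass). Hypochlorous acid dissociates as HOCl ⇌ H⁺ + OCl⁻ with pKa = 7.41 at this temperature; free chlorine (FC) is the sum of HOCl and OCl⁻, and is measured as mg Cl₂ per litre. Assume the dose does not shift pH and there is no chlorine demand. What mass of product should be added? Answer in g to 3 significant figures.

[OCl⁻]/[HOCl] = 10^(pH − pKa) = 10^(7.1 − 7.41) = 0.4898; fraction as HOCl = 1/(1 + 0.4898) = 0.6712.
Free chlorine required for 1.05 ppm HOCl: 1.05 / 0.6712 = 1.564 ppm.
FC to add: 1.564 − 0.3 = 1.264 mg/L as Cl₂.
Cl₂ equivalent: 1.264 mg/L × 239,000 L = 302.2 g.
Product at 68.2% available Cl: 302.2 / 0.682 = 443 g.

443 g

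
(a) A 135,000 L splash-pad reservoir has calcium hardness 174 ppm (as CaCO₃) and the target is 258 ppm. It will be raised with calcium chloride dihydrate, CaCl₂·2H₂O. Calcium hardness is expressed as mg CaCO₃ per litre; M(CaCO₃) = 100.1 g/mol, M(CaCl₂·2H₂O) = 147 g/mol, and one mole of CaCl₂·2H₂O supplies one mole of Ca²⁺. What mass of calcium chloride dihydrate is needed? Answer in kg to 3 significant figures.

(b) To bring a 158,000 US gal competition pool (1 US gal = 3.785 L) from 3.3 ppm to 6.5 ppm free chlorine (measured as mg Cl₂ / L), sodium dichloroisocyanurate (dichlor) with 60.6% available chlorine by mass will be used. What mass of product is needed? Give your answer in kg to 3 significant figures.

(a) Hardness to add: (258 − 174) = 84 mg/L as CaCO₃ × 135,000 L = 11,340 g as CaCO₃.
(a) Moles of Ca²⁺ (1 mol Ca²⁺ ≡ 1 mol CaCO₃): 11,340 / 100.1 g/mol = 113.3 mol.
(a) Mass of CaCl₂·2H₂O: 113.3 × 147 = 16,650 g.

(b) Volume: 158,000 US gal × 3.785 L/gal = 598,030 L.
(b) Chlorine deficit: 6.5 − 3.3 = 3.2 ppm = 3.2 mg/L as Cl₂.
(b) Cl₂ equivalent needed: 3.2 mg/L × 598,030 L = 1,914,000 mg = 1914 g.
(b) Product at 60.6% available chlorine: 1914 / 0.606 = 3158 g.

(a) 16.7 kg; (b) 3.16 kg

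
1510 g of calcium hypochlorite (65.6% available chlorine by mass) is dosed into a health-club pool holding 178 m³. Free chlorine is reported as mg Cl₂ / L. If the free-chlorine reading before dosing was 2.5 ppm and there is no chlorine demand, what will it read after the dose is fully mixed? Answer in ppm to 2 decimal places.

Volume: 178 m³ = 178,000 L.
Available chlorine delivered: 1510 g × 0.656 = 990.6 g as Cl₂.
Concentration rise: 990.6 g / 178,000 L = 5.565 mg/L = 5.56 ppm.
Final FC: 2.5 + 5.56 = 8.06 ppm.

8.06 ppm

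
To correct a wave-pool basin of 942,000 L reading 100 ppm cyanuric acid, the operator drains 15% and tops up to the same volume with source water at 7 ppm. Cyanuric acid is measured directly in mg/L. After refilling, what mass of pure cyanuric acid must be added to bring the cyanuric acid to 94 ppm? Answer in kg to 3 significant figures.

After draining 15% and refilling: 100 × 0.85 + 7 × 0.15 = 86.05 ppm.
Deficit to target: 94 − 86.05 = 7.95 mg/L.
Mass: 7.95 mg/L × 942,000 L = 7489 g cyanuric acid.

7.49 kg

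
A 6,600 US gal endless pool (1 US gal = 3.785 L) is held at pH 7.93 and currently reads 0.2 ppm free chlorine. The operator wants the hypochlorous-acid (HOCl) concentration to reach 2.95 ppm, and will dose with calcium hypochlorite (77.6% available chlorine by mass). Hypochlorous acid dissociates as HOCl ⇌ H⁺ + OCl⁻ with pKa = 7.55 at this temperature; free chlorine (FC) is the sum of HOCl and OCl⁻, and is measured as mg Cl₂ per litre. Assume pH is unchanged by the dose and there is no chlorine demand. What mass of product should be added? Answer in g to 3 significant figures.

316 g

Volume: 6,600 US gal × 3.785 L/gal = 24,981 L.
[OCl⁻]/[HOCl] = 10^(pH − pKa) = 10^(7.93 − 7.55) = 2.399; fraction as HOCl = 1/(1 + 2.399) = 0.2942.
Free chlorine required for 2.95 ppm HOCl: 2.95 / 0.2942 = 10.03 ppm.
FC to add: 10.03 − 0.2 = 9.827 mg/L as Cl₂.
Cl₂ equivalent: 9.827 mg/L × 24,981 L = 245.5 g.
Product at 77.6% available Cl: 245.5 / 0.776 = 316.3 g.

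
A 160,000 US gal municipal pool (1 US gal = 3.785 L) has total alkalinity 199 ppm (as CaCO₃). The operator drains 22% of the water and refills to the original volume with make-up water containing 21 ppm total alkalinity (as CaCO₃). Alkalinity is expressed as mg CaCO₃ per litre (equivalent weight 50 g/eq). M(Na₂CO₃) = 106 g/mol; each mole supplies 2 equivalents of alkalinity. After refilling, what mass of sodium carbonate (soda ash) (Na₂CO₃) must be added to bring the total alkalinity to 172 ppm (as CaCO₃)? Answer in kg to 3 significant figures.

7.81 kg

Volume: 160,000 US gal × 3.785 L/gal = 605,600 L.
After draining 22% and refilling: 199 × 0.78 + 21 × 0.22 = 159.84 ppm.
Deficit to target: 172 − 159.84 = 12.16 mg/L.
As CaCO₃: 12.16 mg/L × 605,600 L = 7364 g; ÷ 50 g/eq ÷ 2 = 73.64 mol Na₂CO₃.
Mass: 73.64 × 106 = 7806 g.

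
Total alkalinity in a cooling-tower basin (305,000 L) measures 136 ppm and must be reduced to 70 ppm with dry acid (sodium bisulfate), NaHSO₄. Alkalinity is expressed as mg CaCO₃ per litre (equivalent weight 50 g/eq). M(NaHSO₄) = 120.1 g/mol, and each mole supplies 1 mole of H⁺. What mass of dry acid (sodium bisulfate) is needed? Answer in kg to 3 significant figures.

48.4 kg

Alkalinity to neutralize: (136 − 70) = 66 mg/L as CaCO₃ × 305,000 L = 20,130 g as CaCO₃.
Equivalents of H⁺ required: 20,130 ÷ 50 g/eq = 402.6 eq = 402.6 mol NaHSO₄.
Mass of NaHSO₄: 402.6 × 120.1 = 48,350 g.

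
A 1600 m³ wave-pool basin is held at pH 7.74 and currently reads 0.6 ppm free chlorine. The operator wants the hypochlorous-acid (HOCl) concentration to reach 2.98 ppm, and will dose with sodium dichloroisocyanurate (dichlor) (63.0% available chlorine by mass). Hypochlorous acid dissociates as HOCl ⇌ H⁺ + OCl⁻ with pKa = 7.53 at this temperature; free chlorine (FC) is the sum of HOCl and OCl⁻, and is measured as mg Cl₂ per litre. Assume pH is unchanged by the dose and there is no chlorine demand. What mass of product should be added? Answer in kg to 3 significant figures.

Volume: 1600 m³ = 1,600,000 L.
[OCl⁻]/[HOCl] = 10^(pH − pKa) = 10^(7.74 − 7.53) = 1.622; fraction as HOCl = 1/(1 + 1.622) = 0.3814.
Free chlorine required for 2.98 ppm HOCl: 2.98 / 0.3814 = 7.813 ppm.
FC to add: 7.813 − 0.6 = 7.213 mg/L as Cl₂.
Cl₂ equivalent: 7.213 mg/L × 1,600,000 L = 11,540 g.
Product at 63.0% available Cl: 11,540 / 0.63 = 18,320 g.

18.3 kg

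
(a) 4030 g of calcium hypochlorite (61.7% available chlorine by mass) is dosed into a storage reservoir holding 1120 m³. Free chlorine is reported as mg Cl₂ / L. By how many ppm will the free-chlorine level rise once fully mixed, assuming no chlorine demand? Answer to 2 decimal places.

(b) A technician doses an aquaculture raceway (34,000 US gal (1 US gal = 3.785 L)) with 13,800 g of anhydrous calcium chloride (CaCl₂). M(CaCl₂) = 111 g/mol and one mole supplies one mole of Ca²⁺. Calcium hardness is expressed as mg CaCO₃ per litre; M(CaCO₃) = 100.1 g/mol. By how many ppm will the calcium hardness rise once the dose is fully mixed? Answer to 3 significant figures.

(a) 2.22 ppm; (b) 96.7 ppm

(a) Volume: 1120 m³ = 1,120,000 L.
(a) Available chlorine delivered: 4030 g × 0.617 = 2487 g as Cl₂.
(a) Concentration rise: 2487 g / 1,120,000 L = 2.22 mg/L = 2.22 ppm.

(b) Volume: 34,000 US gal × 3.785 L/gal = 128,690 L.
(b) Moles of Ca²⁺: 13,800 g ÷ 111 g/mol = 124.3 mol.
(b) As CaCO₃: 124.3 mol × 100.1 g/mol = 12,440 g.
(b) Rise: 12,440 g / 128,690 L × 1000 = 96.7 mg/L.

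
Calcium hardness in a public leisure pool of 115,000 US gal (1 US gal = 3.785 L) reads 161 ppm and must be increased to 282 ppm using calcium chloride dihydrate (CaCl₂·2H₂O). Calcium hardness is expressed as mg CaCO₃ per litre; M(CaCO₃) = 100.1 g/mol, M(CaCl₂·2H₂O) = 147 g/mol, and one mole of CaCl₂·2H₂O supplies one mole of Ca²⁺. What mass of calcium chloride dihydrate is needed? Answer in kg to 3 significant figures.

77.3 kg

Volume: 115,000 US gal × 3.785 L/gal = 435,275 L.
Hardness to add: (282 − 161) = 121 mg/L as CaCO₃ × 435,275 L = 52,670 g as CaCO₃.
Moles of Ca²⁺ (1 mol Ca²⁺ ≡ 1 mol CaCO₃): 52,670 / 100.1 g/mol = 526.2 mol.
Mass of CaCl₂·2H₂O: 526.2 × 147 = 77,350 g.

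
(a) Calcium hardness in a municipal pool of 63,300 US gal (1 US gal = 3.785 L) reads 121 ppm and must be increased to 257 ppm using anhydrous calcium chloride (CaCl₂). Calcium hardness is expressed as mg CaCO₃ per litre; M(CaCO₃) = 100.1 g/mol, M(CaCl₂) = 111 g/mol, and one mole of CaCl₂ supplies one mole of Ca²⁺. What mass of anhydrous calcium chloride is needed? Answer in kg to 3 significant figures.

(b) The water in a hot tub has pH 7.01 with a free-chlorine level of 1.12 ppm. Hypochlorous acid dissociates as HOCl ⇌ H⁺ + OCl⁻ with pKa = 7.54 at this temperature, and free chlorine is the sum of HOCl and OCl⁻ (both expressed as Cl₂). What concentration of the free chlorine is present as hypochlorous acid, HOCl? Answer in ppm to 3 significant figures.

(a) 36.1 kg; (b) 0.865 ppm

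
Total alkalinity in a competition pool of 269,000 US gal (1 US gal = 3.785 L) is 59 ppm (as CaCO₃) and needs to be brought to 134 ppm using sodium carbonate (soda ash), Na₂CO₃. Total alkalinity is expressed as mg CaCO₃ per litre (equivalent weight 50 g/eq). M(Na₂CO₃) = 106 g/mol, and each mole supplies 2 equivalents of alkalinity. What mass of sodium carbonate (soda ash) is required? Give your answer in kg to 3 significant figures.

80.9 kg

Volume: 269,000 US gal × 3.785 L/gal = 1,018,165 L.
Alkalinity to add: (134 − 59) = 75 mg/L as CaCO₃ × 1,018,165 L = 76,360 g as CaCO₃.
Equivalents: 76,360 g ÷ 50 g/eq = 1527 eq.
Each mole of Na₂CO₃ supplies 2 eq, so 1527 / 2 = 763.6 mol.
Mass: 763.6 mol × 106 g/mol = 80,940 g.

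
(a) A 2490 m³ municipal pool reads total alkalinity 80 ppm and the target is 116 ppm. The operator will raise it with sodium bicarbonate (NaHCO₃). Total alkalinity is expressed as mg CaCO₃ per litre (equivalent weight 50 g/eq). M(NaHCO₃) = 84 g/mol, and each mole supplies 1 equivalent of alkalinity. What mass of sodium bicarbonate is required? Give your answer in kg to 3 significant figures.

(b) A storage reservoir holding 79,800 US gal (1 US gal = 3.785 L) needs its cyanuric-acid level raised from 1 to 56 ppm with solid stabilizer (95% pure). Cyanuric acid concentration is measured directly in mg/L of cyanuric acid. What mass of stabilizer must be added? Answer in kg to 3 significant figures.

(a) Volume: 2490 m³ = 2,490,000 L.
(a) Alkalinity to add: (116 − 80) = 36 mg/L as CaCO₃ × 2,490,000 L = 89,640 g as CaCO₃.
(a) Equivalents: 89,640 g ÷ 50 g/eq = 1793 eq.
(a) NaHCO₃ supplies 1 eq per mole → 1793 mol.
(a) Mass: 1793 mol × 84 g/mol = 150,600 g.

(b) Volume: 79,800 US gal × 3.785 L/gal = 302,043 L.
(b) CYA to add: (56 − 1) = 55 mg/L × 302,043 L = 16,610 g cyanuric acid.
(b) At 95% purity: 16,610 / 0.95 = 17,490 g product.

(a) 151 kg; (b) 17.5 kg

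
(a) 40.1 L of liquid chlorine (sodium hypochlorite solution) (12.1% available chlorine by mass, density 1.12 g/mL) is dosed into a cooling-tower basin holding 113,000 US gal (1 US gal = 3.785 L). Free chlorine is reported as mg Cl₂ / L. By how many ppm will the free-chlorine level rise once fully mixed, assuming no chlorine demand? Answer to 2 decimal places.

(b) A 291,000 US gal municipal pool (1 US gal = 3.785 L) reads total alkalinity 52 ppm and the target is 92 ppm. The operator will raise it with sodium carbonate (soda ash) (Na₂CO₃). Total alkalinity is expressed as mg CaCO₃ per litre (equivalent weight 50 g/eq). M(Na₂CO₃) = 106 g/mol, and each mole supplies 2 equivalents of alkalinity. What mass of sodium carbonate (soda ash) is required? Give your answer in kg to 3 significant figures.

(a) 12.71 ppm; (b) 46.7 kg

(a) Volume: 113,000 US gal × 3.785 L/gal = 427,705 L.
(a) Mass of solution: 40.1 L × 1000 mL/L × 1.12 g/mL = 44,910 g.
(a) Available chlorine delivered: 44,910 g × 0.121 = 5434 g as Cl₂.
(a) Concentration rise: 5434 g / 427,705 L = 12.71 mg/L = 12.71 ppm.

(b) Volume: 291,000 US gal × 3.785 L/gal = 1,101,435 L.
(b) Alkalinity to add: (92 − 52) = 40 mg/L as CaCO₃ × 1,101,435 L = 44,060 g as CaCO₃.
(b) Equivalents: 44,060 g ÷ 50 g/eq = 881.1 eq.
(b) Each mole of Na₂CO₃ supplies 2 eq, so 881.1 / 2 = 440.6 mol.
(b) Mass: 440.6 mol × 106 g/mol = 46,700 g.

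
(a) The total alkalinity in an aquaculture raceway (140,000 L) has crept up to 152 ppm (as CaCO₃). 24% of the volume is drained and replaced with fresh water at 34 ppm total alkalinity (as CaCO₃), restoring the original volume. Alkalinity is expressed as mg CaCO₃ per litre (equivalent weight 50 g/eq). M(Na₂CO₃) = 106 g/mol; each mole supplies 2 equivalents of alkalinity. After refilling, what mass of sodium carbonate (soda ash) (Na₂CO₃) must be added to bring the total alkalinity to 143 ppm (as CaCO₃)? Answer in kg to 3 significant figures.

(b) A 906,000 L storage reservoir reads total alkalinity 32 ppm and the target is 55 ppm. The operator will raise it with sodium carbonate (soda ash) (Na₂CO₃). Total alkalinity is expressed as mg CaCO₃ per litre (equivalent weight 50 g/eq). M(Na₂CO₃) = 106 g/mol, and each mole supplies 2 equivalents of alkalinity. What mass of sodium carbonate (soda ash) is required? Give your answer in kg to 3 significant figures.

(a) 2.87 kg; (b) 22.1 kg

(a) After draining 24% and refilling: 152 × 0.76 + 34 × 0.24 = 123.68 ppm.
(a) Deficit to target: 143 − 123.68 = 19.32 mg/L.
(a) As CaCO₃: 19.32 mg/L × 140,000 L = 2705 g; ÷ 50 g/eq ÷ 2 = 27.05 mol Na₂CO₃.
(a) Mass: 27.05 × 106 = 2867 g.

(b) Alkalinity to add: (55 − 32) = 23 mg/L as CaCO₃ × 906,000 L = 20,840 g as CaCO₃.
(b) Equivalents: 20,840 g ÷ 50 g/eq = 416.8 eq.
(b) Each mole of Na₂CO₃ supplies 2 eq, so 416.8 / 2 = 208.4 mol.
(b) Mass: 208.4 mol × 106 g/mol = 22,090 g.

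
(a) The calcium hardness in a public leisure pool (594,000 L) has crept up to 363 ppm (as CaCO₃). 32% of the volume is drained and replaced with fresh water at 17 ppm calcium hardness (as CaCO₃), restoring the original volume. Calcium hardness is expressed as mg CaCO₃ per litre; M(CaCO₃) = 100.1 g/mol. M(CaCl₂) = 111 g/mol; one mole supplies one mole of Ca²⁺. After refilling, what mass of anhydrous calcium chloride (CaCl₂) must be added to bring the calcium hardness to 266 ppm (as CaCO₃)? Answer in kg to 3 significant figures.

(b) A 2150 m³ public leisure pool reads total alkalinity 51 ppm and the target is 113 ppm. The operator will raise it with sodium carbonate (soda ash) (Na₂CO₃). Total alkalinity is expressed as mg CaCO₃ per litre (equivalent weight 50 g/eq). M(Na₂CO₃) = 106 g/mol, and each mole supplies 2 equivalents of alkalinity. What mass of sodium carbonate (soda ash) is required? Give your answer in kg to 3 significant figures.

(a) After draining 32% and refilling: 363 × 0.68 + 17 × 0.32 = 252.28 ppm.
(a) Deficit to target: 266 − 252.28 = 13.72 mg/L.
(a) As CaCO₃: 13.72 mg/L × 594,000 L = 8150 g; ÷ 100.1 = 81.42 mol Ca²⁺.
(a) Mass: 81.42 × 111 = 9037 g.

(b) Volume: 2150 m³ = 2,150,000 L.
(b) Alkalinity to add: (113 − 51) = 62 mg/L as CaCO₃ × 2,150,000 L = 133,300 g as CaCO₃.
(b) Equivalents: 133,300 g ÷ 50 g/eq = 2666 eq.
(b) Each mole of Na₂CO₃ supplies 2 eq, so 2666 / 2 = 1333 mol.
(b) Mass: 1333 mol × 106 g/mol = 141,300 g.

(a) 9.04 kg; (b) 141 kg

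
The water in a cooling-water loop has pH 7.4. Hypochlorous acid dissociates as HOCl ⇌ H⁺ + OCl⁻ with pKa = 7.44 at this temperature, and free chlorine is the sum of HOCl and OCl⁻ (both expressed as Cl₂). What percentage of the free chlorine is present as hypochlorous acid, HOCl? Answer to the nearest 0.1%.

52.3%

[OCl⁻]/[HOCl] = 10^(pH − pKa) = 10^(7.4 − 7.44) = 10^-0.04 = 0.912.
Fraction as HOCl = 1 / (1 + 0.912) = 0.523.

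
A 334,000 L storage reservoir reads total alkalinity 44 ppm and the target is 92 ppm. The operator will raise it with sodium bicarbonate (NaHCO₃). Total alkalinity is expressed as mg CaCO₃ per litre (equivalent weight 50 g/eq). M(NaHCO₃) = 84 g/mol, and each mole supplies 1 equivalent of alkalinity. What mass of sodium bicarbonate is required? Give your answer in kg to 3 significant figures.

Alkalinity to add: (92 − 44) = 48 mg/L as CaCO₃ × 334,000 L = 16,030 g as CaCO₃.
Equivalents: 16,030 g ÷ 50 g/eq = 320.6 eq.
NaHCO₃ supplies 1 eq per mole → 320.6 mol.
Mass: 320.6 mol × 84 g/mol = 26,930 g.

26.9 kg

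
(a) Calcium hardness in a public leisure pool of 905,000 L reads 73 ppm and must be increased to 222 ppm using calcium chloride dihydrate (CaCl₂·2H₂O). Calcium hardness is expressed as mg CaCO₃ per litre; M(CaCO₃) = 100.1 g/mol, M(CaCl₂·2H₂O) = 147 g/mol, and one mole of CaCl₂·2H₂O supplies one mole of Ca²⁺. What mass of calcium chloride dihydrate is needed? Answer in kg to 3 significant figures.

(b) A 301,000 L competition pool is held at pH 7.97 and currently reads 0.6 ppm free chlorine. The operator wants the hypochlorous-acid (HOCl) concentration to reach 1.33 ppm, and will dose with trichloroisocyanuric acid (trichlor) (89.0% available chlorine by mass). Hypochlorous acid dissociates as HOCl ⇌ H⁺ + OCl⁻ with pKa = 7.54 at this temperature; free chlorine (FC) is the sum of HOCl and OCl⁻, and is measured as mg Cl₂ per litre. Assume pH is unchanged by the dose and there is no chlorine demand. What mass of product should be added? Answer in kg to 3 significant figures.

(a) 198 kg; (b) 1.46 kg

(a) Hardness to add: (222 − 73) = 149 mg/L as CaCO₃ × 905,000 L = 134,800 g as CaCO₃.
(a) Moles of Ca²⁺ (1 mol Ca²⁺ ≡ 1 mol CaCO₃): 134,800 / 100.1 g/mol = 1347 mol.
(a) Mass of CaCl₂·2H₂O: 1347 × 147 = 198,000 g.

(b) [OCl⁻]/[HOCl] = 10^(pH − pKa) = 10^(7.97 − 7.54) = 2.692; fraction as HOCl = 1/(1 + 2.692) = 0.2709.
(b) Free chlorine required for 1.33 ppm HOCl: 1.33 / 0.2709 = 4.91 ppm.
(b) FC to add: 4.91 − 0.6 = 4.31 mg/L as Cl₂.
(b) Cl₂ equivalent: 4.31 mg/L × 301,000 L = 1297 g.
(b) Product at 89.0% available Cl: 1297 / 0.89 = 1458 g.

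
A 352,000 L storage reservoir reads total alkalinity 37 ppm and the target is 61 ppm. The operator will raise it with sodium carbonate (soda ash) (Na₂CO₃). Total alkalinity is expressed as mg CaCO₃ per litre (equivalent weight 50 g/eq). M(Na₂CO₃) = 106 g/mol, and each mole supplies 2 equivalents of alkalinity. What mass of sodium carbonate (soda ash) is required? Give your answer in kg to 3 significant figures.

8.95 kg

Alkalinity to add: (61 − 37) = 24 mg/L as CaCO₃ × 352,000 L = 8448 g as CaCO₃.
Equivalents: 8448 g ÷ 50 g/eq = 169 eq.
Each mole of Na₂CO₃ supplies 2 eq, so 169 / 2 = 84.48 mol.
Mass: 84.48 mol × 106 g/mol = 8955 g.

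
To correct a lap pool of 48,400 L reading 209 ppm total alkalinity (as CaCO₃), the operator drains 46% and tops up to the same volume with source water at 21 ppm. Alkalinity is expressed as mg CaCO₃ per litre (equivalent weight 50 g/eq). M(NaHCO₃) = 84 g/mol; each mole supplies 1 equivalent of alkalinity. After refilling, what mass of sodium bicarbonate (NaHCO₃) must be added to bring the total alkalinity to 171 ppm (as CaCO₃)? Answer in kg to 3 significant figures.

3.94 kg

After draining 46% and refilling: 209 × 0.54 + 21 × 0.46 = 122.52 ppm.
Deficit to target: 171 − 122.52 = 48.48 mg/L.
As CaCO₃: 48.48 mg/L × 48,400 L = 2346 g; ÷ 50 g/eq ÷ 1 = 46.93 mol NaHCO₃.
Mass: 46.93 × 84 = 3942 g.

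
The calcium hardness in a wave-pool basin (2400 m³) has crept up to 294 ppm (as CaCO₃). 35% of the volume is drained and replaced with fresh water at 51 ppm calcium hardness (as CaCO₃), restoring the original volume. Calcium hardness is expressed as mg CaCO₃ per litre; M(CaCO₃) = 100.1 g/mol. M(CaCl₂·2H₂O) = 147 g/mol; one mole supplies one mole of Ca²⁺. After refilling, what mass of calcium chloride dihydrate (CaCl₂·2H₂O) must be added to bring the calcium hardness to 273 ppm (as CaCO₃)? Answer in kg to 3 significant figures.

226 kg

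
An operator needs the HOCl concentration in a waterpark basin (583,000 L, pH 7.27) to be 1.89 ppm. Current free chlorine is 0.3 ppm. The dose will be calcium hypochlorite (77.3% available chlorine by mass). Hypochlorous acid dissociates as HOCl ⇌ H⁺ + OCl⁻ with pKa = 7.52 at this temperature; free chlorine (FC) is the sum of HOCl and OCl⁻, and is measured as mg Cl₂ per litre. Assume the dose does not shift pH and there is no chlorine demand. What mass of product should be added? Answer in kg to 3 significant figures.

2.00 kg

[OCl⁻]/[HOCl] = 10^(pH − pKa) = 10^(7.27 − 7.52) = 0.5623; fraction as HOCl = 1/(1 + 0.5623) = 0.6401.
Free chlorine required for 1.89 ppm HOCl: 1.89 / 0.6401 = 2.953 ppm.
FC to add: 2.953 − 0.3 = 2.653 mg/L as Cl₂.
Cl₂ equivalent: 2.653 mg/L × 583,000 L = 1547 g.
Product at 77.3% available Cl: 1547 / 0.773 = 2001 g.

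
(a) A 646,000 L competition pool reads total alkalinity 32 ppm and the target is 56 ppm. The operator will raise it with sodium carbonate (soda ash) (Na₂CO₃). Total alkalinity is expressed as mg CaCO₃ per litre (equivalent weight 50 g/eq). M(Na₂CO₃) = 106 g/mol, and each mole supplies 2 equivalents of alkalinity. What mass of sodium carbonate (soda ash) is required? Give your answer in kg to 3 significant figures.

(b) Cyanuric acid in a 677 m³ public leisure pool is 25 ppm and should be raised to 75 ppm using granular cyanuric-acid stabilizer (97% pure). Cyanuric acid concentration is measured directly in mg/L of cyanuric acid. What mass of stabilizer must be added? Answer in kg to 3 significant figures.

(a) 16.4 kg; (b) 34.9 kg

(a) Alkalinity to add: (56 − 32) = 24 mg/L as CaCO₃ × 646,000 L = 15,500 g as CaCO₃.
(a) Equivalents: 15,500 g ÷ 50 g/eq = 310.1 eq.
(a) Each mole of Na₂CO₃ supplies 2 eq, so 310.1 / 2 = 155 mol.
(a) Mass: 155 mol × 106 g/mol = 16,430 g.

(b) Volume: 677 m³ = 677,000 L.
(b) CYA to add: (75 − 25) = 50 mg/L × 677,000 L = 33,850 g cyanuric acid.
(b) At 97% purity: 33,850 / 0.97 = 34,900 g product.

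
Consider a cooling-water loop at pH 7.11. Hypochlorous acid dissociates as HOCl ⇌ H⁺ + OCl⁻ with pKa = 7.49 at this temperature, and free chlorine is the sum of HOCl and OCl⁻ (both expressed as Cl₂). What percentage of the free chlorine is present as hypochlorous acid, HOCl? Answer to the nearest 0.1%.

70.6%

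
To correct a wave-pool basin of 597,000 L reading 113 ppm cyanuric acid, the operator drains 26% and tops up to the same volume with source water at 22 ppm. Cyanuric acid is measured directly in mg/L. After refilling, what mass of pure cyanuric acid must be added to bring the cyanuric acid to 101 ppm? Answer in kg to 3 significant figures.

6.96 kg

After draining 26% and refilling: 113 × 0.74 + 22 × 0.26 = 89.34 ppm.
Deficit to target: 101 − 89.34 = 11.66 mg/L.
Mass: 11.66 mg/L × 597,000 L = 6961 g cyanuric acid.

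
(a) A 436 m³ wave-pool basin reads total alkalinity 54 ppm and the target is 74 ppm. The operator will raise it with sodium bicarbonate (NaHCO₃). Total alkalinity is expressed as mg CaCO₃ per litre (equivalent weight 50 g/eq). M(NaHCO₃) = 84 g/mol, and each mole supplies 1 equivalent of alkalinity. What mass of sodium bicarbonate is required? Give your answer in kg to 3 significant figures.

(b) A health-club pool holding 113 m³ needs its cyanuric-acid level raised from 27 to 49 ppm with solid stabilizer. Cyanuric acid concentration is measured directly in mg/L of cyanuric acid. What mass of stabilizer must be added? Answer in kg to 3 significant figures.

(a) 14.6 kg; (b) 2.49 kg

(a) Volume: 436 m³ = 436,000 L.
(a) Alkalinity to add: (74 − 54) = 20 mg/L as CaCO₃ × 436,000 L = 8720 g as CaCO₃.
(a) Equivalents: 8720 g ÷ 50 g/eq = 174.4 eq.
(a) NaHCO₃ supplies 1 eq per mole → 174.4 mol.
(a) Mass: 174.4 mol × 84 g/mol = 14,650 g.

(b) Volume: 113 m³ = 113,000 L.
(b) CYA to add: (49 − 27) = 22 mg/L × 113,000 L = 2486 g cyanuric acid.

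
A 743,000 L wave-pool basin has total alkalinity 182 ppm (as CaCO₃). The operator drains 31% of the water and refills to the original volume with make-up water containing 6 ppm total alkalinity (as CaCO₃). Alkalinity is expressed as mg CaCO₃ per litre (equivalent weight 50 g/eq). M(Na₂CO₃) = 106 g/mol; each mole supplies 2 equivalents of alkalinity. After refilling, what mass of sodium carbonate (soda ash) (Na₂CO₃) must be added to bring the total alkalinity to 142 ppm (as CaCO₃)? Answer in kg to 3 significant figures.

11.5 kg

After draining 31% and refilling: 182 × 0.69 + 6 × 0.31 = 127.44 ppm.
Deficit to target: 142 − 127.44 = 14.56 mg/L.
As CaCO₃: 14.56 mg/L × 743,000 L = 10,820 g; ÷ 50 g/eq ÷ 2 = 108.2 mol Na₂CO₃.
Mass: 108.2 × 106 = 11,470 g.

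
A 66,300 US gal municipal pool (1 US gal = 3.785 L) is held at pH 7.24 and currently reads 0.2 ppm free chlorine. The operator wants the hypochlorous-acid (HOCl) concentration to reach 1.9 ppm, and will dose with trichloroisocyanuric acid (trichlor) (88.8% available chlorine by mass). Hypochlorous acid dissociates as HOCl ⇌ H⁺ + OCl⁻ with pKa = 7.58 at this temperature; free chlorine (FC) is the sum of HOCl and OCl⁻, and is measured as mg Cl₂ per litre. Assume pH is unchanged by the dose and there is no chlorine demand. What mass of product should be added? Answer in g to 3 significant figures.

Volume: 66,300 US gal × 3.785 L/gal = 250,946 L.
[OCl⁻]/[HOCl] = 10^(pH − pKa) = 10^(7.24 − 7.58) = 0.4571; fraction as HOCl = 1/(1 + 0.4571) = 0.6863.
Free chlorine required for 1.9 ppm HOCl: 1.9 / 0.6863 = 2.768 ppm.
FC to add: 2.768 − 0.2 = 2.568 mg/L as Cl₂.
Cl₂ equivalent: 2.568 mg/L × 250,946 L = 644.5 g.
Product at 88.8% available Cl: 644.5 / 0.888 = 725.8 g.

726 g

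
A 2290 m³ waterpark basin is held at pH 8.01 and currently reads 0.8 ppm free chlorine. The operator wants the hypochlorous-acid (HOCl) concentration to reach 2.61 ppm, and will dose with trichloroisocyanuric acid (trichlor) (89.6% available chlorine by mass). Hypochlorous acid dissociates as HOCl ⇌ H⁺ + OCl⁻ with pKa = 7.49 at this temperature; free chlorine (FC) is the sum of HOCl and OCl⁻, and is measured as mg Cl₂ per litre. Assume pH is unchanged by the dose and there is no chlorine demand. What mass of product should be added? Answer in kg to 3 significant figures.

26.7 kg

Volume: 2290 m³ = 2,290,000 L.
[OCl⁻]/[HOCl] = 10^(pH − pKa) = 10^(8.01 − 7.49) = 3.311; fraction as HOCl = 1/(1 + 3.311) = 0.2319.
Free chlorine required for 2.61 ppm HOCl: 2.61 / 0.2319 = 11.25 ppm.
FC to add: 11.25 − 0.8 = 10.45 mg/L as Cl₂.
Cl₂ equivalent: 10.45 mg/L × 2,290,000 L = 23,940 g.
Product at 89.6% available Cl: 23,940 / 0.896 = 26,710 g.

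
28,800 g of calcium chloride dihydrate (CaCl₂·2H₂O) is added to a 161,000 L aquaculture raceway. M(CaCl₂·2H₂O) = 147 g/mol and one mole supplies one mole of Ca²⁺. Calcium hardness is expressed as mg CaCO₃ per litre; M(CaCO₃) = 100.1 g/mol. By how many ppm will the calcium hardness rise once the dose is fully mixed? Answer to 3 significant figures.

122 ppm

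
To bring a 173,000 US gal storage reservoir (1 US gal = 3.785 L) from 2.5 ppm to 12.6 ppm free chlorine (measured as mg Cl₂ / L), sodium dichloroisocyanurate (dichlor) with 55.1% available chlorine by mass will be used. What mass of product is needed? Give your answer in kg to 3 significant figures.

12.0 kg

Volume: 173,000 US gal × 3.785 L/gal = 654,805 L.
Chlorine deficit: 12.6 − 2.5 = 10.1 ppm = 10.1 mg/L as Cl₂.
Cl₂ equivalent needed: 10.1 mg/L × 654,805 L = 6,614,000 mg = 6614 g.
Product at 55.1% available chlorine: 6614 / 0.551 = 12,000 g.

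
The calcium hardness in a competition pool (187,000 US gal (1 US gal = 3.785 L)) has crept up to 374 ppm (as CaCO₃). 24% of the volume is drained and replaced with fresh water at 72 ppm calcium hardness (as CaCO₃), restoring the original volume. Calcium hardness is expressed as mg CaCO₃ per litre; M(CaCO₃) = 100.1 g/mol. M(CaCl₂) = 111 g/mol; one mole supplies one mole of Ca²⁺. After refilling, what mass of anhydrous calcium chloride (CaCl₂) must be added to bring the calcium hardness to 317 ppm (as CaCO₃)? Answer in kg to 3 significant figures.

12.1 kg

Volume: 187,000 US gal × 3.785 L/gal = 707,795 L.
After draining 24% and refilling: 374 × 0.76 + 72 × 0.24 = 301.52 ppm.
Deficit to target: 317 − 301.52 = 15.48 mg/L.
As CaCO₃: 15.48 mg/L × 707,795 L = 10,960 g; ÷ 100.1 = 109.5 mol Ca²⁺.
Mass: 109.5 × 111 = 12,150 g.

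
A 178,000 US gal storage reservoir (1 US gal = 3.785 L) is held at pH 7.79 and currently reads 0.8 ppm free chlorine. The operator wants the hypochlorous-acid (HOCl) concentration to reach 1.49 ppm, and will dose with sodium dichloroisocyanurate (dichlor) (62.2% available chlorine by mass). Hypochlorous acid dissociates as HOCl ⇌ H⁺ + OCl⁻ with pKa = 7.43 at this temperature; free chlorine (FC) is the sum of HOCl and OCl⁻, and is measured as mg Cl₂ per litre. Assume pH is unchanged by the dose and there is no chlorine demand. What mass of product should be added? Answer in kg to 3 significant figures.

4.44 kg

Volume: 178,000 US gal × 3.785 L/gal = 673,730 L.
[OCl⁻]/[HOCl] = 10^(pH − pKa) = 10^(7.79 − 7.43) = 2.291; fraction as HOCl = 1/(1 + 2.291) = 0.3039.
Free chlorine required for 1.49 ppm HOCl: 1.49 / 0.3039 = 4.903 ppm.
FC to add: 4.903 − 0.8 = 4.103 mg/L as Cl₂.
Cl₂ equivalent: 4.103 mg/L × 673,730 L = 2765 g.
Product at 62.2% available Cl: 2765 / 0.622 = 4445 g.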